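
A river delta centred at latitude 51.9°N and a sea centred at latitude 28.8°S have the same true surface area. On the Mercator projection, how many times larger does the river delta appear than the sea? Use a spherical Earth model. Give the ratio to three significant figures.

Mercator is conformal with k = sec φ, so areal scale = k² = sec²φ.
At 51.9°: sec²(51.9°) = 1/0.6170² = 2.627.
At 28.8°: sec²(28.8°) = 1/0.8763² = 1.302.
Ratio = 2.627/1.302 = cos²(28.8°)/cos²(51.9°) ≈ 2.02.

2.02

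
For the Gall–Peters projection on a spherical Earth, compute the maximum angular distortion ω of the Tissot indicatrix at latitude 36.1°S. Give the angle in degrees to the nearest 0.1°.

The Gall–Peters projection is cylindrical equal-area with φ₀ = 45°. A cylindrical equal-area projection with standard parallel φ₀ has meridian scale h = cos φ / cos φ₀ and parallel scale k = cos φ₀ / cos φ (so areas are preserved, h·k = 1).
At 36.1°: h = 1.143, k = 0.8751; principal scales a = 1.143, b = 0.8751.
sin(ω/2) = (a − b)/(a + b) = 0.2675/2.018 = 0.1326, so ω = 2 arcsin(0.1326) ≈ 15.2°.

15.2°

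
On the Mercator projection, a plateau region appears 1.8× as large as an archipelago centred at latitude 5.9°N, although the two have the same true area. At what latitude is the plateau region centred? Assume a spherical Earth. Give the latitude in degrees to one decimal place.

42.1°

Mercator areal scale is sec²φ, so apparent-area ratio = sec²φ₁ / sec²φ₂ = cos²φ₂ / cos²φ₁.
cos²φ₂ / cos²φ₁ = 1.8  ⇒  cos φ₁ = cos 5.9° / √1.8 = 0.9947/1.342 = 0.7414.
φ₁ = arccos(0.7414) ≈ 42.1°.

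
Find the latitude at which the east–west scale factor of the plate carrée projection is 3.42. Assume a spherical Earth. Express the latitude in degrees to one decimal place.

73.0°

Plate carrée: h = 1, k = sec φ along parallels.
sec φ = 3.42  ⇒  cos φ = 0.2924  ⇒  φ ≈ 73.0°.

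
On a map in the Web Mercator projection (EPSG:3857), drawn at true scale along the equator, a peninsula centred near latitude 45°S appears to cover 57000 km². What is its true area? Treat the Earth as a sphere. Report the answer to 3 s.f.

28500 km²

For Mercator, h = k = sec φ (a conformal cylindrical projection has a single point scale, 1/cos φ).
Areal scale = k² = sec²φ = 1/cos²(45°) = 1/0.7071² = 2.000.
True area = apparent / (areal scale) = 57000 / 2.000 ≈ 28500 km².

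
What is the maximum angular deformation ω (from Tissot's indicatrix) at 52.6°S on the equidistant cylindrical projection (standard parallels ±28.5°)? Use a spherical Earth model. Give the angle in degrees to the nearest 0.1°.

21.0°

With standard parallel φ₀ = 28.5°, the equirectangular projection gives x = Rλ cos φ₀, y = Rφ, so h = 1 and k = cos 28.5° / cos φ.
At 52.6°: h = 1.000, k = 1.447; principal scales a = 1.447, b = 1.000.
sin(ω/2) = (a − b)/(a + b) = 0.4469/2.447 = 0.1826, so ω = 2 arcsin(0.1826) ≈ 21.0°.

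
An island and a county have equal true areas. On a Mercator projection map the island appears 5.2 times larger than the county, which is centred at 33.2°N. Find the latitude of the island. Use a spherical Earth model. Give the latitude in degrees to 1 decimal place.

68.5°

On Mercator, (apparent₁)/(apparent₂) = sec²φ₁ / sec²φ₂ when true areas are equal.
cos²φ₂ / cos²φ₁ = 5.2  ⇒  cos φ₁ = cos 33.2° / √5.2 = 0.8368/2.280 = 0.3669.
φ₁ = arccos(0.3669) ≈ 68.5°.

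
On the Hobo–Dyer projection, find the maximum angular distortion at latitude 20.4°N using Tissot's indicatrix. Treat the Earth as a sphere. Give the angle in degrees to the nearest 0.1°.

19.0°

The Hobo–Dyer projection is cylindrical equal-area with φ₀ = 37.5°. Cylindrical equal-area (φ₀ = 37.5°): h = cos φ / cos 37.5° along meridians, k = cos 37.5° / cos φ along parallels; h·k = 1.
At 20.4°: h = 1.181, k = 0.8464; principal scales a = 1.181, b = 0.8464.
sin(ω/2) = (a − b)/(a + b) = 0.3350/2.028 = 0.1652, so ω = 2 arcsin(0.1652) ≈ 19.0°.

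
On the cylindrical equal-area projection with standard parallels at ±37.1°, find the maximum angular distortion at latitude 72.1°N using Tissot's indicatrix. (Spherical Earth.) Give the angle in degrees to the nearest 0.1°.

95.7°

For cylindrical equal-area with standard parallel φ₀, h = cos φ / cos φ₀ and k = cos φ₀ / cos φ, so h·k = 1.
At 72.1°: h = 0.3854, k = 2.595; principal scales a = 2.595, b = 0.3854.
sin(ω/2) = (a − b)/(a + b) = 2.210/2.980 = 0.7414, so ω = 2 arcsin(0.7414) ≈ 95.7°.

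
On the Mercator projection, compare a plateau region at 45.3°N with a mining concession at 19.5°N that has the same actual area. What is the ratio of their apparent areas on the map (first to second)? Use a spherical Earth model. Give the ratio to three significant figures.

1.80

On Mercator, area is exaggerated by sec²φ = 1/cos²φ.
At 45.3°: sec²(45.3°) = 1/0.7034² = 2.021.
At 19.5°: sec²(19.5°) = 1/0.9426² = 1.125.
Ratio = 2.021/1.125 = cos²(19.5°)/cos²(45.3°) ≈ 1.80.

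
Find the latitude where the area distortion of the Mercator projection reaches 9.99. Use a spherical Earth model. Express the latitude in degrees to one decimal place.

71.6°

Mercator areal scale is sec²φ.
sec²φ = 9.99  ⇒  cos²φ = 0.1001  ⇒  cos φ = 0.3164.
φ = arccos(0.3164) ≈ 71.6°.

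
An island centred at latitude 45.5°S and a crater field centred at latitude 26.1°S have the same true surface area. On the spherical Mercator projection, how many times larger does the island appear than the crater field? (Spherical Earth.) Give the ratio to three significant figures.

1.64

Mercator areal scale is sec²φ.
At 45.5°: sec²(45.5°) = 1/0.7009² = 2.036.
At 26.1°: sec²(26.1°) = 1/0.8980² = 1.240.
Ratio = 2.036/1.240 = cos²(26.1°)/cos²(45.5°) ≈ 1.64.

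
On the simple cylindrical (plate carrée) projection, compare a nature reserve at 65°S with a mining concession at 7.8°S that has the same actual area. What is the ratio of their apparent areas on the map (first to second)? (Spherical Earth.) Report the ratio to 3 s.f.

2.34

For the equirectangular projection with φ₀ = 0 (plate carrée), h = 1 along meridians and k = sec φ along parallels.
Areal scale at 65°: h·k = 1.000 × 2.366 = 2.366.
Areal scale at 7.8°: h·k = 1.000 × 1.009 = 1.009.
Ratio = 2.366/1.009 ≈ 2.34.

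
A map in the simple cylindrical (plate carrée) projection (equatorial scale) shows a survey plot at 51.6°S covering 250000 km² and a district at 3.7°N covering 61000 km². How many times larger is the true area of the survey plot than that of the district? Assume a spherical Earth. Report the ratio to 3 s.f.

2.55

On the plate carrée, areal scale = h·k = 1 × sec φ, so true area = apparent × cos φ.
True area of survey plot: 250000 × cos(51.6°) = 250000 × 0.6211 = 155300 km².
True area of district: 61000 × cos(3.7°) = 61000 × 0.9979 = 60870 km².
Ratio = 155300 / 60870 ≈ 2.55.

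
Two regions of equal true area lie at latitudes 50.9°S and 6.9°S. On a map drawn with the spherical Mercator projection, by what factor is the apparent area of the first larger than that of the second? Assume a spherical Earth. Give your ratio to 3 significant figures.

2.48

Mercator areal scale is sec²φ.
At 50.9°: sec²(50.9°) = 1/0.6307² = 2.514.
At 6.9°: sec²(6.9°) = 1/0.9928² = 1.015.
Ratio = 2.514/1.015 = cos²(6.9°)/cos²(50.9°) ≈ 2.48.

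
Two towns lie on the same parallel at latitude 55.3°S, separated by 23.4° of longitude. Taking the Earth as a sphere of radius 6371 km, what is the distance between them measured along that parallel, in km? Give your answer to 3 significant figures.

Arc length along a parallel = R cos φ · Δλ (with Δλ in radians).
= 6371 × cos 55.3° × (23.4° × π/180) = 6371 × 0.5693 × 0.4084 ≈ 1480 km.

1480 km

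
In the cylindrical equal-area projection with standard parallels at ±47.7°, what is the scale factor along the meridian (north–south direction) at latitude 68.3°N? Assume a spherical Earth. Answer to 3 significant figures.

0.549

For cylindrical equal-area with standard parallel φ₀, h = cos φ / cos φ₀ and k = cos φ₀ / cos φ, so h·k = 1.
h = cos 68.3° / cos 47.7° = 0.3697/0.6730 = 0.5494.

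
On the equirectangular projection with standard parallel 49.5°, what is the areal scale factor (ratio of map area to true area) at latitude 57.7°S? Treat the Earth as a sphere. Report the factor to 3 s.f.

1.22

With standard parallel φ₀ = 49.5°, the equirectangular projection gives x = Rλ cos φ₀, y = Rφ, so h = 1 and k = cos 49.5° / cos φ.
Areal scale = h·k = 1 × cos φ₀ / cos φ; at 57.7°, h = 1.000, k = 1.215, so h·k = 1.215.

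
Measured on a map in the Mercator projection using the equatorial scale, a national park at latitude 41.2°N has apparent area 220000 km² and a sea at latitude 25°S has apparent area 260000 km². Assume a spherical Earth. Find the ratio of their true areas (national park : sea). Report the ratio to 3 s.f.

0.583

On Mercator the areal scale is sec²φ, so true area = apparent × cos²φ.
True area of national park: 220000 × cos²(41.2°) = 220000 × 0.5661 = 124500 km².
True area of sea: 260000 × cos²(25°) = 260000 × 0.8214 = 213600 km².
Ratio = 124500 / 213600 ≈ 0.583.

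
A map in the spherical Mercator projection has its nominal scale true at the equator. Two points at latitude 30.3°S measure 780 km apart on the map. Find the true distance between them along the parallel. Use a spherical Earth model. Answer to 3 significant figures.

The Mercator projection is conformal; its linear scale factor is the same in every direction and equals sec φ = 1/cos φ.
Along the parallel at 30.3°, map distances are exaggerated by k = sec 30.3° = 1.158.
True distance = 780 / 1.158 = 780 × cos 30.3° ≈ 673 km.

673 km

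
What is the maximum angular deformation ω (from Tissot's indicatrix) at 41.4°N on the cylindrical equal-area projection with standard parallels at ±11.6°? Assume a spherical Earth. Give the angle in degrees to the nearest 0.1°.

For cylindrical equal-area with standard parallel φ₀, h = cos φ / cos φ₀ and k = cos φ₀ / cos φ, so h·k = 1.
At 41.4°: h = 0.7658, k = 1.306; principal scales a = 1.306, b = 0.7658.
sin(ω/2) = (a − b)/(a + b) = 0.5402/2.072 = 0.2607, so ω = 2 arcsin(0.2607) ≈ 30.2°.

30.2°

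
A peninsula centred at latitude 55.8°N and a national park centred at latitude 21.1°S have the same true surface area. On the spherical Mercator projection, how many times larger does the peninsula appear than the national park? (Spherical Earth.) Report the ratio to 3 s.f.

2.75

Mercator areal scale is sec²φ.
At 55.8°: sec²(55.8°) = 1/0.5621² = 3.165.
At 21.1°: sec²(21.1°) = 1/0.9330² = 1.149.
Ratio = 3.165/1.149 = cos²(21.1°)/cos²(55.8°) ≈ 2.75.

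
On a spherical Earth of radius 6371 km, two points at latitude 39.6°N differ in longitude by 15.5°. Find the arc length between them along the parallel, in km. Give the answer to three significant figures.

1330 km

Arc length along a parallel = R cos φ · Δλ (with Δλ in radians).
= 6371 × cos 39.6° × (15.5° × π/180) = 6371 × 0.7705 × 0.2705 ≈ 1330 km.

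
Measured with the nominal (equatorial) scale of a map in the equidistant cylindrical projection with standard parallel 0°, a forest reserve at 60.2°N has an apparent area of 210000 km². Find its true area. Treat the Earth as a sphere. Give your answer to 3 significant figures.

104000 km²

Plate carrée maps x = Rλ, y = Rφ. The meridian scale is h = 1 and the parallel scale is k = 1/cos φ = sec φ.
Areal scale = h·k = 1 × sec φ; at 60.2°, h = 1.000, k = 2.012, so h·k = 2.012.
True area = apparent / (areal scale) = 210000 / 2.012 ≈ 104000 km².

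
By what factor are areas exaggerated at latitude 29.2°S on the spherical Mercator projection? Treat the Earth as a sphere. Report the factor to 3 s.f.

1.31

Mercator is conformal, so the point scale is isotropic: h = k = sec φ = 1/cos φ.
Areal scale = k² = sec²φ = 1/cos²(29.2°) = 1/0.8729² = 1.312.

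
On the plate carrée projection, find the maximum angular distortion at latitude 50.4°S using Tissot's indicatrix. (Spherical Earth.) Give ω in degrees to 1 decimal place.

25.6°

For the equirectangular projection with φ₀ = 0 (plate carrée), h = 1 along meridians and k = sec φ along parallels.
At 50.4°: h = 1.000, k = 1.569; principal scales a = 1.569, b = 1.000.
sin(ω/2) = (a − b)/(a + b) = 0.5688/2.569 = 0.2214, so ω = 2 arcsin(0.2214) ≈ 25.6°.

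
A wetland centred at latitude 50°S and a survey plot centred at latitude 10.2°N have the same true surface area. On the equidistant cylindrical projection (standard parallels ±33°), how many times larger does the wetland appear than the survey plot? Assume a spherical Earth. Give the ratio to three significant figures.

The equidistant cylindrical projection with φ₀ = 33° has h = 1 (meridians true) and k = cos φ₀ / cos φ along parallels.
Areal scale at 50°: h·k = 1.000 × 1.305 = 1.305.
Areal scale at 10.2°: h·k = 1.000 × 0.8521 = 0.8521.
Ratio = 1.305/0.8521 ≈ 1.53.

1.53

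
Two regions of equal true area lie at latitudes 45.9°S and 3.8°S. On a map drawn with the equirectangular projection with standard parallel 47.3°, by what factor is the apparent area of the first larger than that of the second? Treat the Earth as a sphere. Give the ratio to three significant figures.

1.43

In the equirectangular projection with standard parallel φ₀ = 47.3° (x = Rλ cos φ₀, y = Rφ), meridians are true-scale (h = 1) and the parallel scale is k = cos φ₀ / cos φ.
Areal scale at 45.9°: h·k = 1.000 × 0.9745 = 0.9745.
Areal scale at 3.8°: h·k = 1.000 × 0.6797 = 0.6797.
Ratio = 0.9745/0.6797 ≈ 1.43.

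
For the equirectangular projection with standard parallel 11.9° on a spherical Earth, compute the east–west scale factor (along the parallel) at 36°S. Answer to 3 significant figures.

1.21

The equidistant cylindrical projection with φ₀ = 11.9° has h = 1 (meridians true) and k = cos φ₀ / cos φ along parallels.
k = cos 11.9° / cos 36° = 0.9785/0.8090 = 1.210.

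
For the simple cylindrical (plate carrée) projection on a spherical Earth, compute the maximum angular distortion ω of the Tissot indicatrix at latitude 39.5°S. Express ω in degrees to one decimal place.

For the equirectangular projection with φ₀ = 0 (plate carrée), h = 1 along meridians and k = sec φ along parallels.
At 39.5°: h = 1.000, k = 1.296; principal scales a = 1.296, b = 1.000.
sin(ω/2) = (a − b)/(a + b) = 0.2960/2.296 = 0.1289, so ω = 2 arcsin(0.1289) ≈ 14.8°.

14.8°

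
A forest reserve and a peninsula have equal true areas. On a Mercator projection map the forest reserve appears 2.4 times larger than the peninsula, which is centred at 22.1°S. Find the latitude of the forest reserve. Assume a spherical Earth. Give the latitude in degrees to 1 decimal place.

53.3°

Mercator areal scale is sec²φ, so apparent-area ratio = sec²φ₁ / sec²φ₂ = cos²φ₂ / cos²φ₁.
cos²φ₂ / cos²φ₁ = 2.4  ⇒  cos φ₁ = cos 22.1° / √2.4 = 0.9265/1.549 = 0.5981.
φ₁ = arccos(0.5981) ≈ 53.3°.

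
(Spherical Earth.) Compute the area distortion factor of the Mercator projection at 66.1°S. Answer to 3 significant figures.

Mercator is conformal, so the point scale is isotropic: h = k = sec φ = 1/cos φ.
Areal scale = k² = sec²φ = 1/cos²(66.1°) = 1/0.4051² = 6.092.

6.09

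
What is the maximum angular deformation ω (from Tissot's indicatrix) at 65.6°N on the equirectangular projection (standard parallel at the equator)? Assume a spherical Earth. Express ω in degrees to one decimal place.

49.1°

For the equirectangular projection with φ₀ = 0 (plate carrée), h = 1 along meridians and k = sec φ along parallels.
At 65.6°: h = 1.000, k = 2.421; principal scales a = 2.421, b = 1.000.
sin(ω/2) = (a − b)/(a + b) = 1.421/3.421 = 0.4153, so ω = 2 arcsin(0.4153) ≈ 49.1°.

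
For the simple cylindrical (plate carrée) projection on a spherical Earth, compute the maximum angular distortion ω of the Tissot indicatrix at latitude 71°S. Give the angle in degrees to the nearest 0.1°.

61.2°

For the equirectangular projection with φ₀ = 0 (plate carrée), h = 1 along meridians and k = sec φ along parallels.
At 71°: h = 1.000, k = 3.072; principal scales a = 3.072, b = 1.000.
sin(ω/2) = (a − b)/(a + b) = 2.072/4.072 = 0.5088, so ω = 2 arcsin(0.5088) ≈ 61.2°.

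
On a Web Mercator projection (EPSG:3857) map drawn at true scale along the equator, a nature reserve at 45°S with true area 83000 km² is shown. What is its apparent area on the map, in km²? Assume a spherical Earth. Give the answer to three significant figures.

166000 km²

Mercator is conformal, so the point scale is isotropic: h = k = sec φ = 1/cos φ.
Areal scale = k² = sec²φ = 1/cos²(45°) = 1/0.7071² = 2.000.
Apparent area = 83000 × 2.000 ≈ 166000 km².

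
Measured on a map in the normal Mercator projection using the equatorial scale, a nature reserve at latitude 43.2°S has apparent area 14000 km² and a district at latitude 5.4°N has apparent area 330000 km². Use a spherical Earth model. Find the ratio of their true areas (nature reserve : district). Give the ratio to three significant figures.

Mercator's areal exaggeration is sec²φ; hence true area = (apparent area) · cos²φ.
True area of nature reserve: 14000 × cos²(43.2°) = 14000 × 0.5314 = 7440 km².
True area of district: 330000 × cos²(5.4°) = 330000 × 0.9911 = 327100 km².
Ratio = 7440 / 327100 ≈ 0.0227.

0.0227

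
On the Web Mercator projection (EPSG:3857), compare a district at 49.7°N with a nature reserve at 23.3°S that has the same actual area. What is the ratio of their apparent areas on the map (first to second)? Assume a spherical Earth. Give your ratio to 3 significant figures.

Mercator areal scale is sec²φ.
At 49.7°: sec²(49.7°) = 1/0.6468² = 2.390.
At 23.3°: sec²(23.3°) = 1/0.9184² = 1.185.
Ratio = 2.390/1.185 = cos²(23.3°)/cos²(49.7°) ≈ 2.02.

2.02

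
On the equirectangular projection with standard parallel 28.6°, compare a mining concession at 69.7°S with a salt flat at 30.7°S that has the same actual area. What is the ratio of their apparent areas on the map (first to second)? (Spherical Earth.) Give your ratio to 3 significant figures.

2.48

The equidistant cylindrical projection with φ₀ = 28.6° has h = 1 (meridians true) and k = cos φ₀ / cos φ along parallels.
Areal scale at 69.7°: h·k = 1.000 × 2.531 = 2.531.
Areal scale at 30.7°: h·k = 1.000 × 1.021 = 1.021.
Ratio = 2.531/1.021 ≈ 2.48.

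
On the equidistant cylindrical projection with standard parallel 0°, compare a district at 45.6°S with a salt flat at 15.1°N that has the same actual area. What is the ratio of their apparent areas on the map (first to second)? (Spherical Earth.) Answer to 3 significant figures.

For the equirectangular projection with φ₀ = 0 (plate carrée), h = 1 along meridians and k = sec φ along parallels.
Areal scale at 45.6°: h·k = 1.000 × 1.429 = 1.429.
Areal scale at 15.1°: h·k = 1.000 × 1.036 = 1.036.
Ratio = 1.429/1.036 ≈ 1.38.

1.38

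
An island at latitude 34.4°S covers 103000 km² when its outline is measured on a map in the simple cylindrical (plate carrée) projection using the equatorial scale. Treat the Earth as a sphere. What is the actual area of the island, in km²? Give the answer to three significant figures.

For the equirectangular projection with φ₀ = 0 (plate carrée), h = 1 along meridians and k = sec φ along parallels.
Areal scale = h·k = 1 × sec φ; at 34.4°, h = 1.000, k = 1.212, so h·k = 1.212.
True area = apparent / (areal scale) = 103000 / 1.212 ≈ 85000 km².

85000 km²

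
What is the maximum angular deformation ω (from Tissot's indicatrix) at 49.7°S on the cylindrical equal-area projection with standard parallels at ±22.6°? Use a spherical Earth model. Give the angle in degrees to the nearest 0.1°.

For cylindrical equal-area with standard parallel φ₀, h = cos φ / cos φ₀ and k = cos φ₀ / cos φ, so h·k = 1.
At 49.7°: h = 0.7006, k = 1.427; principal scales a = 1.427, b = 0.7006.
sin(ω/2) = (a − b)/(a + b) = 0.7268/2.128 = 0.3415, so ω = 2 arcsin(0.3415) ≈ 39.9°.

39.9°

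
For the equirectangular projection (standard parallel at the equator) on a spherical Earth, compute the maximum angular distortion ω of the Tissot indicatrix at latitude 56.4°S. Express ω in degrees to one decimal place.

Plate carrée maps x = Rλ, y = Rφ. The meridian scale is h = 1 and the parallel scale is k = 1/cos φ = sec φ.
At 56.4°: h = 1.000, k = 1.807; principal scales a = 1.807, b = 1.000.
sin(ω/2) = (a − b)/(a + b) = 0.8070/2.807 = 0.2875, so ω = 2 arcsin(0.2875) ≈ 33.4°.

33.4°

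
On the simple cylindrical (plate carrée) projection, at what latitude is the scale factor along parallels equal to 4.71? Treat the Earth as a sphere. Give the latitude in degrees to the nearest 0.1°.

77.7°

Plate carrée: h = 1, k = sec φ along parallels.
sec φ = 4.71  ⇒  cos φ = 0.2123  ⇒  φ ≈ 77.7°.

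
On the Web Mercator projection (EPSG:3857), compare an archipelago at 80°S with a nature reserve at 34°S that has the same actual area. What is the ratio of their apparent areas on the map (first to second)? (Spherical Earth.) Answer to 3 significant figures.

22.8

On Mercator, area is exaggerated by sec²φ = 1/cos²φ.
At 80°: sec²(80°) = 1/0.1736² = 33.16.
At 34°: sec²(34°) = 1/0.8290² = 1.455.
Ratio = 33.16/1.455 = cos²(34°)/cos²(80°) ≈ 22.8.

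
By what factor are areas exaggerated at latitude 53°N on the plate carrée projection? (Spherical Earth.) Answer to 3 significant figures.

1.66

Plate carrée maps x = Rλ, y = Rφ. The meridian scale is h = 1 and the parallel scale is k = 1/cos φ = sec φ.
Areal scale = h·k = 1 × sec φ; at 53°, h = 1.000, k = 1.662, so h·k = 1.662.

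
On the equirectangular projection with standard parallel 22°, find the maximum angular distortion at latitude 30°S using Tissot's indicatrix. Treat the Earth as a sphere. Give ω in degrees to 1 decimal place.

The equidistant cylindrical projection with φ₀ = 22° has h = 1 (meridians true) and k = cos φ₀ / cos φ along parallels.
At 30°: h = 1.000, k = 1.071; principal scales a = 1.071, b = 1.000.
sin(ω/2) = (a − b)/(a + b) = 0.07062/2.071 = 0.03411, so ω = 2 arcsin(0.03411) ≈ 3.9°.

3.9°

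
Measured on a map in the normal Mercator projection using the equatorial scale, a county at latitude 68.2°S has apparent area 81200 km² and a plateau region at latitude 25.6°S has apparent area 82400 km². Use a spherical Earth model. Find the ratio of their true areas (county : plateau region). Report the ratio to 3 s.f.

0.167

Since Mercator area scale is 1/cos²φ, the true area equals the apparent area multiplied by cos²φ.
True area of county: 81200 × cos²(68.2°) = 81200 × 0.1379 = 11200 km².
True area of plateau region: 82400 × cos²(25.6°) = 82400 × 0.8133 = 67020 km².
Ratio = 11200 / 67020 ≈ 0.167.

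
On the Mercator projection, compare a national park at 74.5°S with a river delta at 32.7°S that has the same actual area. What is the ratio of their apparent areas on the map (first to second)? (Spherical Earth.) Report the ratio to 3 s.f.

Mercator areal scale is sec²φ.
At 74.5°: sec²(74.5°) = 1/0.2672² = 14.00.
At 32.7°: sec²(32.7°) = 1/0.8415² = 1.412.
Ratio = 14.00/1.412 = cos²(32.7°)/cos²(74.5°) ≈ 9.92.

9.92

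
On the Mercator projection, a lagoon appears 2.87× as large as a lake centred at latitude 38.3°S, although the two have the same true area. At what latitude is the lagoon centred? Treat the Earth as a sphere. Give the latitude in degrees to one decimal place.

For equal true areas on Mercator, apparent areas scale as sec²φ, so the ratio is cos²φ₂ / cos²φ₁.
cos²φ₂ / cos²φ₁ = 2.87  ⇒  cos φ₁ = cos 38.3° / √2.87 = 0.7848/1.694 = 0.4632.
φ₁ = arccos(0.4632) ≈ 62.4°.

62.4°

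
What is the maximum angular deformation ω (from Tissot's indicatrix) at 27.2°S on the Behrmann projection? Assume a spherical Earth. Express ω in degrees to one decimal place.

3.1°

Behrmann is a cylindrical equal-area projection with standard parallels at ±30°. A cylindrical equal-area projection with standard parallel φ₀ has meridian scale h = cos φ / cos φ₀ and parallel scale k = cos φ₀ / cos φ (so areas are preserved, h·k = 1).
At 27.2°: h = 1.027, k = 0.9737; principal scales a = 1.027, b = 0.9737.
sin(ω/2) = (a − b)/(a + b) = 0.05331/2.001 = 0.02664, so ω = 2 arcsin(0.02664) ≈ 3.1°.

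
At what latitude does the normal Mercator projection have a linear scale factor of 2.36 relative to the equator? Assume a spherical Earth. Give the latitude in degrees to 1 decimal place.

Mercator scale is k = sec φ = 1/cos φ.
1/cos φ = 2.36  ⇒  cos φ = 0.4237  ⇒  φ = arccos(0.4237) ≈ 64.9°.

64.9°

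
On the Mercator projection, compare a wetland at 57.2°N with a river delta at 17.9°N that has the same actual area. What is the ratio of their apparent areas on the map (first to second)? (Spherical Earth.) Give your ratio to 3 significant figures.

On Mercator, area is exaggerated by sec²φ = 1/cos²φ.
At 57.2°: sec²(57.2°) = 1/0.5417² = 3.408.
At 17.9°: sec²(17.9°) = 1/0.9516² = 1.104.
Ratio = 3.408/1.104 = cos²(17.9°)/cos²(57.2°) ≈ 3.09.

3.09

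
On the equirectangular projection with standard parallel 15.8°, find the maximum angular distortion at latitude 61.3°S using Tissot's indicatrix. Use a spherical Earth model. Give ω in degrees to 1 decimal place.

39.0°

The equidistant cylindrical projection with φ₀ = 15.8° has h = 1 (meridians true) and k = cos φ₀ / cos φ along parallels.
At 61.3°: h = 1.000, k = 2.004; principal scales a = 2.004, b = 1.000.
sin(ω/2) = (a − b)/(a + b) = 1.004/3.004 = 0.3342, so ω = 2 arcsin(0.3342) ≈ 39.0°.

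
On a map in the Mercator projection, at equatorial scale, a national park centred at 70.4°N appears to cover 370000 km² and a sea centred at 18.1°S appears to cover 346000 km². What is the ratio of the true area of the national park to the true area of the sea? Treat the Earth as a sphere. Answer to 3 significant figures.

Since Mercator area scale is 1/cos²φ, the true area equals the apparent area multiplied by cos²φ.
True area of national park: 370000 × cos²(70.4°) = 370000 × 0.1125 = 41640 km².
True area of sea: 346000 × cos²(18.1°) = 346000 × 0.9035 = 312600 km².
Ratio = 41640 / 312600 ≈ 0.133.

0.133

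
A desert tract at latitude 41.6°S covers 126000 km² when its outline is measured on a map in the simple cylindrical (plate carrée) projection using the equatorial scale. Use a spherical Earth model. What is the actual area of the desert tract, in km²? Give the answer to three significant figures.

In the plate carrée (x = Rλ, y = Rφ), meridians are true-scale (h = 1) and parallels are stretched by k = sec φ.
Areal scale = h·k = 1 × sec φ; at 41.6°, h = 1.000, k = 1.337, so h·k = 1.337.
True area = apparent / (areal scale) = 126000 / 1.337 ≈ 94200 km².

94200 km²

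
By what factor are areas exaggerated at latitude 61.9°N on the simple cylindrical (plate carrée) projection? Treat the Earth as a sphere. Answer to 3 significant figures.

2.12

For the equirectangular projection with φ₀ = 0 (plate carrée), h = 1 along meridians and k = sec φ along parallels.
Areal scale = h·k = 1 × sec φ; at 61.9°, h = 1.000, k = 2.123, so h·k = 2.123.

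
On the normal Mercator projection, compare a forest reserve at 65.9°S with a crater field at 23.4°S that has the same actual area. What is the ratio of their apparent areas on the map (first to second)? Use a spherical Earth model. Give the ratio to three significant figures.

On Mercator, area is exaggerated by sec²φ = 1/cos²φ.
At 65.9°: sec²(65.9°) = 1/0.4083² = 5.998.
At 23.4°: sec²(23.4°) = 1/0.9178² = 1.187.
Ratio = 5.998/1.187 = cos²(23.4°)/cos²(65.9°) ≈ 5.05.

5.05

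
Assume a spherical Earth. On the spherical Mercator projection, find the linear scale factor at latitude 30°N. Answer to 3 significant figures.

1.15

The Mercator projection is conformal; its linear scale factor is the same in every direction and equals sec φ = 1/cos φ.
k = 1/cos 30° = 1/0.8660 = 1.155.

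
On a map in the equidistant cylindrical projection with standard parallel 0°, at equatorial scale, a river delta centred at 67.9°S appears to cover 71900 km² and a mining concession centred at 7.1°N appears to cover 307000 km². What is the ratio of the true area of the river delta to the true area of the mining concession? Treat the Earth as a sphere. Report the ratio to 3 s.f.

On the plate carrée, areal scale = h·k = 1 × sec φ, so true area = apparent × cos φ.
True area of river delta: 71900 × cos(67.9°) = 71900 × 0.3762 = 27050 km².
True area of mining concession: 307000 × cos(7.1°) = 307000 × 0.9923 = 304600 km².
Ratio = 27050 / 304600 ≈ 0.0888.

0.0888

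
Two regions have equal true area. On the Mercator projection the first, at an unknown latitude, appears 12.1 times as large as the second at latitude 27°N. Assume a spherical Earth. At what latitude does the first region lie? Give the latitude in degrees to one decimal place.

For equal true areas on Mercator, apparent areas scale as sec²φ, so the ratio is cos²φ₂ / cos²φ₁.
cos²φ₂ / cos²φ₁ = 12.1  ⇒  cos φ₁ = cos 27° / √12.1 = 0.8910/3.479 = 0.2561.
φ₁ = arccos(0.2561) ≈ 75.2°.

75.2°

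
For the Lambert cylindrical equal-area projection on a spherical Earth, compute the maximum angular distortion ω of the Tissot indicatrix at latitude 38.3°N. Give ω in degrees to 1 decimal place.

27.5°

The Lambert cylindrical equal-area projection is the cylindrical equal-area projection with its standard parallel at the equator (φ₀ = 0). For cylindrical equal-area with standard parallel φ₀, h = cos φ / cos φ₀ and k = cos φ₀ / cos φ, so h·k = 1.
At 38.3°: h = 0.7848, k = 1.274; principal scales a = 1.274, b = 0.7848.
sin(ω/2) = (a − b)/(a + b) = 0.4895/2.059 = 0.2377, so ω = 2 arcsin(0.2377) ≈ 27.5°.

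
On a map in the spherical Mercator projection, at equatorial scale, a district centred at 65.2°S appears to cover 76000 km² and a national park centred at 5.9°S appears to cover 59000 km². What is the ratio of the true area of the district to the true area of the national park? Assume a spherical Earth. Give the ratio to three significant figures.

On Mercator the areal scale is sec²φ, so true area = apparent × cos²φ.
True area of district: 76000 × cos²(65.2°) = 76000 × 0.1759 = 13370 km².
True area of national park: 59000 × cos²(5.9°) = 59000 × 0.9894 = 58380 km².
Ratio = 13370 / 58380 ≈ 0.229.

0.229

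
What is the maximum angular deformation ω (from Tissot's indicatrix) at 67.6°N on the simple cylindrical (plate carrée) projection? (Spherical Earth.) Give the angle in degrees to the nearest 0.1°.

Plate carrée maps x = Rλ, y = Rφ. The meridian scale is h = 1 and the parallel scale is k = 1/cos φ = sec φ.
At 67.6°: h = 1.000, k = 2.624; principal scales a = 2.624, b = 1.000.
sin(ω/2) = (a − b)/(a + b) = 1.624/3.624 = 0.4482, so ω = 2 arcsin(0.4482) ≈ 53.3°.

53.3°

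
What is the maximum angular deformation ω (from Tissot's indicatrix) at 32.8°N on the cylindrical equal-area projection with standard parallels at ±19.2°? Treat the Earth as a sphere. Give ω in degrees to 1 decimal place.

A cylindrical equal-area projection with standard parallel φ₀ has meridian scale h = cos φ / cos φ₀ and parallel scale k = cos φ₀ / cos φ (so areas are preserved, h·k = 1).
At 32.8°: h = 0.8901, k = 1.123; principal scales a = 1.123, b = 0.8901.
sin(ω/2) = (a − b)/(a + b) = 0.2334/2.014 = 0.1159, so ω = 2 arcsin(0.1159) ≈ 13.3°.

13.3°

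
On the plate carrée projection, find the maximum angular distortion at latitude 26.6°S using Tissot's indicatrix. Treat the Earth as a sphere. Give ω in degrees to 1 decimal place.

In the plate carrée (x = Rλ, y = Rφ), meridians are true-scale (h = 1) and parallels are stretched by k = sec φ.
At 26.6°: h = 1.000, k = 1.118; principal scales a = 1.118, b = 1.000.
sin(ω/2) = (a − b)/(a + b) = 0.1184/2.118 = 0.05588, so ω = 2 arcsin(0.05588) ≈ 6.4°.

6.4°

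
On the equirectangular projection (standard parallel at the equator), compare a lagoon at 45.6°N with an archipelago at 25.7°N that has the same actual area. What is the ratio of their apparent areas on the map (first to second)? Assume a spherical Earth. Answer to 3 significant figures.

Plate carrée maps x = Rλ, y = Rφ. The meridian scale is h = 1 and the parallel scale is k = 1/cos φ = sec φ.
Areal scale at 45.6°: h·k = 1.000 × 1.429 = 1.429.
Areal scale at 25.7°: h·k = 1.000 × 1.110 = 1.110.
Ratio = 1.429/1.110 ≈ 1.29.

1.29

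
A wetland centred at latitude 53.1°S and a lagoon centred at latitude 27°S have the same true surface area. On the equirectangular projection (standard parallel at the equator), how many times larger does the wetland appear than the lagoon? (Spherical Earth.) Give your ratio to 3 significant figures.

Plate carrée maps x = Rλ, y = Rφ. The meridian scale is h = 1 and the parallel scale is k = 1/cos φ = sec φ.
Areal scale at 53.1°: h·k = 1.000 × 1.666 = 1.666.
Areal scale at 27°: h·k = 1.000 × 1.122 = 1.122.
Ratio = 1.666/1.122 ≈ 1.48.

1.48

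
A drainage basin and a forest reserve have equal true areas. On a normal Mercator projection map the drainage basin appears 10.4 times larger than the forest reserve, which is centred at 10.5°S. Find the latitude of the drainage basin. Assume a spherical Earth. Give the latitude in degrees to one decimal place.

On Mercator, (apparent₁)/(apparent₂) = sec²φ₁ / sec²φ₂ when true areas are equal.
cos²φ₂ / cos²φ₁ = 10.4  ⇒  cos φ₁ = cos 10.5° / √10.4 = 0.9833/3.225 = 0.3049.
φ₁ = arccos(0.3049) ≈ 72.2°.

72.2°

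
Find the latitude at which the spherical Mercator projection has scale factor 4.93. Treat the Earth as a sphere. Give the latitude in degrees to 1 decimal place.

78.3°

Mercator scale is k = sec φ = 1/cos φ.
1/cos φ = 4.93  ⇒  cos φ = 0.2028  ⇒  φ = arccos(0.2028) ≈ 78.3°.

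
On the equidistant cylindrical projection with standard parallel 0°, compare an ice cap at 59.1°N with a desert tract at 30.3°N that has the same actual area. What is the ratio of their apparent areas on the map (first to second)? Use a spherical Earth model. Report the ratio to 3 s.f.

1.68

Plate carrée maps x = Rλ, y = Rφ. The meridian scale is h = 1 and the parallel scale is k = 1/cos φ = sec φ.
Areal scale at 59.1°: h·k = 1.000 × 1.947 = 1.947.
Areal scale at 30.3°: h·k = 1.000 × 1.158 = 1.158.
Ratio = 1.947/1.158 ≈ 1.68.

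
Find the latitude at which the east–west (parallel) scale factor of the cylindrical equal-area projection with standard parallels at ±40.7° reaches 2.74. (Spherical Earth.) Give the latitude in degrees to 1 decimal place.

73.9°

A cylindrical equal-area projection with standard parallel φ₀ has meridian scale h = cos φ / cos φ₀ and parallel scale k = cos φ₀ / cos φ (so areas are preserved, h·k = 1).
k = cos φ₀ / cos φ = 2.74  ⇒  cos φ = cos 40.7° / 2.74 = 0.2767.
φ = arccos(0.2767) ≈ 73.9°.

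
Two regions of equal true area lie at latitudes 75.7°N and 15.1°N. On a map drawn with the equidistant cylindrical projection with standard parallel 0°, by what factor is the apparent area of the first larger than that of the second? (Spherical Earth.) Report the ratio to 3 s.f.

3.91

In the plate carrée (x = Rλ, y = Rφ), meridians are true-scale (h = 1) and parallels are stretched by k = sec φ.
Areal scale at 75.7°: h·k = 1.000 × 4.049 = 4.049.
Areal scale at 15.1°: h·k = 1.000 × 1.036 = 1.036.
Ratio = 4.049/1.036 ≈ 3.91.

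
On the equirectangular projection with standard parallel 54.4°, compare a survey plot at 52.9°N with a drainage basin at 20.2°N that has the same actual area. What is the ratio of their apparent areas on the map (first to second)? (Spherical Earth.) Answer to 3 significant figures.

1.56

The equidistant cylindrical projection with φ₀ = 54.4° has h = 1 (meridians true) and k = cos φ₀ / cos φ along parallels.
Areal scale at 52.9°: h·k = 1.000 × 0.9650 = 0.9650.
Areal scale at 20.2°: h·k = 1.000 × 0.6203 = 0.6203.
Ratio = 0.9650/0.6203 ≈ 1.56.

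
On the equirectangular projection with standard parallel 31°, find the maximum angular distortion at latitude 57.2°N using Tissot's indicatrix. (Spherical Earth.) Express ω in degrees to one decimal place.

26.1°

In the equirectangular projection with standard parallel φ₀ = 31° (x = Rλ cos φ₀, y = Rφ), meridians are true-scale (h = 1) and the parallel scale is k = cos φ₀ / cos φ.
At 57.2°: h = 1.000, k = 1.582; principal scales a = 1.582, b = 1.000.
sin(ω/2) = (a − b)/(a + b) = 0.5823/2.582 = 0.2255, so ω = 2 arcsin(0.2255) ≈ 26.1°.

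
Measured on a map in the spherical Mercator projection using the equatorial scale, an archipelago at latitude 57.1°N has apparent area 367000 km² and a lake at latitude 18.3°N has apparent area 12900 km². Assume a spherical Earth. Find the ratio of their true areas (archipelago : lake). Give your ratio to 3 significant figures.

9.31

Mercator's areal exaggeration is sec²φ; hence true area = (apparent area) · cos²φ.
True area of archipelago: 367000 × cos²(57.1°) = 367000 × 0.2950 = 108300 km².
True area of lake: 12900 × cos²(18.3°) = 12900 × 0.9014 = 11630 km².
Ratio = 108300 / 11630 ≈ 9.31.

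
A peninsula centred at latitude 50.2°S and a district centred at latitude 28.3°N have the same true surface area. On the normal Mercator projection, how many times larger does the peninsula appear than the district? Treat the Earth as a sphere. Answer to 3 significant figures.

On Mercator, area is exaggerated by sec²φ = 1/cos²φ.
At 50.2°: sec²(50.2°) = 1/0.6401² = 2.441.
At 28.3°: sec²(28.3°) = 1/0.8805² = 1.290.
Ratio = 2.441/1.290 = cos²(28.3°)/cos²(50.2°) ≈ 1.89.

1.89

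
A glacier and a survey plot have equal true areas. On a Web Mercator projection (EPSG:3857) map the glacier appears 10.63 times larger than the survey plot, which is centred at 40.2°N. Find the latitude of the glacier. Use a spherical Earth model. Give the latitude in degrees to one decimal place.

Mercator areal scale is sec²φ, so apparent-area ratio = sec²φ₁ / sec²φ₂ = cos²φ₂ / cos²φ₁.
cos²φ₂ / cos²φ₁ = 10.63  ⇒  cos φ₁ = cos 40.2° / √10.63 = 0.7638/3.260 = 0.2343.
φ₁ = arccos(0.2343) ≈ 76.5°.

76.5°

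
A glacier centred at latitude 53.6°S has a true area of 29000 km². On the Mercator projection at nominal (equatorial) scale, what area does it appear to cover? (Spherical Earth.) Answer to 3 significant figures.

The Mercator projection is conformal; its linear scale factor is the same in every direction and equals sec φ = 1/cos φ.
Areal scale = k² = sec²φ = 1/cos²(53.6°) = 1/0.5934² = 2.840.
Apparent area = 29000 × 2.840 ≈ 82400 km².

82400 km²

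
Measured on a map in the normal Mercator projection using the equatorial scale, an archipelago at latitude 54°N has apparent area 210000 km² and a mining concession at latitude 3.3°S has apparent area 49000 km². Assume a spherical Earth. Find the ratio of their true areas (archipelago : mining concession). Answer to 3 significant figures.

Mercator's areal exaggeration is sec²φ; hence true area = (apparent area) · cos²φ.
True area of archipelago: 210000 × cos²(54°) = 210000 × 0.3455 = 72550 km².
True area of mining concession: 49000 × cos²(3.3°) = 49000 × 0.9967 = 48840 km².
Ratio = 72550 / 48840 ≈ 1.49.

1.49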